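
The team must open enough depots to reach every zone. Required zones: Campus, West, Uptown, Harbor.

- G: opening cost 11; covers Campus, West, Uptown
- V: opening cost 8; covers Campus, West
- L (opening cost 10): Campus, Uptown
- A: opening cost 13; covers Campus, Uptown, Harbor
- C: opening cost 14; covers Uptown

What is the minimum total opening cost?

21

This is a weighted set-cover instance.
Choose V and A: together they cover Campus, West, Uptown, Harbor — every zone.
Total opening cost: 8 + 13 = 21.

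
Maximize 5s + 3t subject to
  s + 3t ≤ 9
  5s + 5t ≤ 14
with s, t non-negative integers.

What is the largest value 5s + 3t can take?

10

(s,t)=(2,0) is feasible, giving 10.
(s,t)=(1,1) is feasible, giving 8.
No feasible integer point exceeds 10.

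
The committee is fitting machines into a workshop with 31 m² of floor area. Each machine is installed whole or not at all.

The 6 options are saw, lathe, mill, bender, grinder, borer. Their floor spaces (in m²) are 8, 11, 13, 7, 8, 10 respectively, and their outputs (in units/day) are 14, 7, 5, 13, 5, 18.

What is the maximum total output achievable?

saw + lathe + borer: floor space 8 + 11 + 10 = 29 ≤ 31, output 14 + 7 + 18 = 39.
saw + bender + borer: floor space 8 + 7 + 10 = 25 ≤ 31, output 14 + 13 + 18 = 45.
lathe + bender + borer: floor space 11 + 7 + 10 = 28 ≤ 31, output 7 + 13 + 18 = 38.
Best is saw, bender, and borer with total output 45.

45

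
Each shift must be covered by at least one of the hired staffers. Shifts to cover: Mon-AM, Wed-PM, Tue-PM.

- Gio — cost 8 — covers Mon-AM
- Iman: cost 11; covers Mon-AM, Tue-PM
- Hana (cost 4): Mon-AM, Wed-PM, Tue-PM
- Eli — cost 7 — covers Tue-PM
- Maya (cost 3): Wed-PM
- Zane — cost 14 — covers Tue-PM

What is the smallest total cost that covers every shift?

4

Hana alone covers Mon-AM, Wed-PM, Tue-PM — every shift.
Total cost: 4.
No cover costs less than 4.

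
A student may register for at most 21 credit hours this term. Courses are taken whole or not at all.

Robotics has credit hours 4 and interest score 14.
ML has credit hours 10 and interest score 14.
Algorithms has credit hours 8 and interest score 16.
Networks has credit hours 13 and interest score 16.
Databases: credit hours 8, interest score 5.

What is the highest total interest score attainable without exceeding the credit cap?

35

Allowing fractional choices, the relaxed optimum would be about 42.6, but courses are indivisible.
Robotics + Algorithms + Databases: credit hours 4 + 8 + 8 = 20 ≤ 21, interest score 14 + 16 + 5 = 35.
Algorithms + Networks: credit hours 8 + 13 = 21 ≤ 21, interest score 16 + 16 = 32.
Best is Robotics, Algorithms, and Databases with total interest score 35.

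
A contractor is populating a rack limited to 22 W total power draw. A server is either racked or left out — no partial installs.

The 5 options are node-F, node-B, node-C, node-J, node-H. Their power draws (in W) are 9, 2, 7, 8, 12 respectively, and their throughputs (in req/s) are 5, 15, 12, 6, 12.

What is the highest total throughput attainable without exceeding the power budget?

This is an integer program with binary decision variables.
Allowing fractional choices, the relaxed optimum would be about 39.8, but servers are indivisible.
node-B + node-C + node-H: power draw 2 + 7 + 12 = 21 ≤ 22, throughput 15 + 12 + 12 = 39.
node-B + node-C + node-J: power draw 2 + 7 + 8 = 17 ≤ 22, throughput 15 + 12 + 6 = 33.
node-B + node-J + node-H: power draw 2 + 8 + 12 = 22 ≤ 22, throughput 15 + 6 + 12 = 33.
Best is node-B, node-C, and node-H with total throughput 39.

39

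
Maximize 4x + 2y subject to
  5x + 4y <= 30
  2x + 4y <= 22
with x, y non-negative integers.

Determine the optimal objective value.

24

(x,y)=(6,0) is feasible, giving 24.
(x,y)=(5,1) is feasible, giving 22.
(x,y)=(5,0) is feasible, giving 20.
No feasible integer point exceeds 24.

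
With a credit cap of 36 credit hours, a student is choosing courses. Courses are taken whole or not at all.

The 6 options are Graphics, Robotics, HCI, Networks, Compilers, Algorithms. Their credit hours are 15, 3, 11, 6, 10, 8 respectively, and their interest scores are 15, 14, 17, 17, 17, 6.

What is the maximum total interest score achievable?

Graphics + Robotics + HCI + Networks: credit hours 15 + 3 + 11 + 6 = 35 ≤ 36, interest score 15 + 14 + 17 + 17 = 63.
Graphics + Robotics + Networks + Compilers: credit hours 15 + 3 + 6 + 10 = 34 ≤ 36, interest score 15 + 14 + 17 + 17 = 63.
Robotics + HCI + Networks + Compilers: credit hours 3 + 11 + 6 + 10 = 30 ≤ 36, interest score 14 + 17 + 17 + 17 = 65.
Best is Robotics, HCI, Networks, and Compilers with total interest score 65.

65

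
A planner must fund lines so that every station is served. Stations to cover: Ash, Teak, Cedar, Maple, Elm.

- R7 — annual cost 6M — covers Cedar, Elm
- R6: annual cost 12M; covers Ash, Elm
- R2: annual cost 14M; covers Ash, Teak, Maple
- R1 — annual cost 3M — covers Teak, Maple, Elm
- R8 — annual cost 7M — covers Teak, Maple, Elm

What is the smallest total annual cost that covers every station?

This is an integer covering problem.
Choose R7 and R2: together they cover Ash, Teak, Cedar, Maple, Elm — every station.
Total annual cost: 6 + 14 = 20.

20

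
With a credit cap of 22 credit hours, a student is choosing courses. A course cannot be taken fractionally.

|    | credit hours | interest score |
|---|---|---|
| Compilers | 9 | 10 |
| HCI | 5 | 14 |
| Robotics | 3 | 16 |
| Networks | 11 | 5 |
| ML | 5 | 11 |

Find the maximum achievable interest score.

51

This is an integer program with binary decision variables.
Compilers + HCI + Robotics + ML: credit hours 9 + 5 + 3 + 5 = 22 ≤ 22, interest score 10 + 14 + 16 + 11 = 51.
Compilers + HCI + Robotics: credit hours 9 + 5 + 3 = 17 ≤ 22, interest score 10 + 14 + 16 = 40.
HCI + Robotics + ML: credit hours 5 + 3 + 5 = 13 ≤ 22, interest score 14 + 16 + 11 = 41.
Best is Compilers, HCI, Robotics, and ML with total interest score 51.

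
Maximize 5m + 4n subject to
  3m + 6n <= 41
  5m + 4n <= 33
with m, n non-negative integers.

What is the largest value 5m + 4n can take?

33

(m,n)=(5,2): 3·5+6·2=27≤41, 5·5+4·2=33≤33, objective 33.
(m,n)=(4,3): 3·4+6·3=30≤41, 5·4+4·3=32≤33, objective 32.
(m,n)=(5,1): 3·5+6·1=21≤41, 5·5+4·1=29≤33, objective 29.
No feasible integer point exceeds 33.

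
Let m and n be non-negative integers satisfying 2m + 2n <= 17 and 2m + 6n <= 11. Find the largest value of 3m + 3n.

The continuous relaxation peaks at (5.5, 0) with value 16.50; rounding to a feasible lattice point costs some objective.
(m,n)=(5,0): 2·5+2·0=10≤17, 2·5+6·0=10≤11, objective 15.
(m,n)=(4,0): 2·4+2·0=8≤17, 2·4+6·0=8≤11, objective 12.
No feasible integer point exceeds 15.

15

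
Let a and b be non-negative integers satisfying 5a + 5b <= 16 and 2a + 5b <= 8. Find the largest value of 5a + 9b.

The continuous relaxation peaks at (2.67, 0.533) with value 18.13; rounding to a feasible lattice point costs some objective.
(a,b)=(3,0) is feasible, giving 15.
(a,b)=(1,1) is feasible, giving 14.
(a,b)=(2,0) is feasible, giving 10.
The best lattice point is (3,0), giving 15.

15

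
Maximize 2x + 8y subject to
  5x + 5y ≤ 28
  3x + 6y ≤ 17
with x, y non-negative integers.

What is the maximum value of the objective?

Relaxing integrality, the LP optimum is 22.67 at (x,y) = (0, 2.83), which is not an integer point.
(x,y)=(1,2): 5·1+5·2=15≤28, 3·1+6·2=15≤17, objective 18.
(x,y)=(0,2): 5·0+5·2=10≤28, 3·0+6·2=12≤17, objective 16.
(x,y)=(2,1): 5·2+5·1=15≤28, 3·2+6·1=12≤17, objective 12.
No feasible integer point exceeds 18.

18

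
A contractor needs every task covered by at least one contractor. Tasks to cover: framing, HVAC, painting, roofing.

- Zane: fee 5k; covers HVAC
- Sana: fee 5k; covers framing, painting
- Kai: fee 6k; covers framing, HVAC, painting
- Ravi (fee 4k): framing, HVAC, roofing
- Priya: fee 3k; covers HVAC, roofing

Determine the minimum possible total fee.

The greedy cost-per-new-task heuristic would pick Ravi and Sana for 9, but a cheaper cover exists.
Choose Sana and Priya: together they cover framing, HVAC, painting, roofing — every task.
Total fee: 5 + 3 = 8.
No cover costs less than 8.

8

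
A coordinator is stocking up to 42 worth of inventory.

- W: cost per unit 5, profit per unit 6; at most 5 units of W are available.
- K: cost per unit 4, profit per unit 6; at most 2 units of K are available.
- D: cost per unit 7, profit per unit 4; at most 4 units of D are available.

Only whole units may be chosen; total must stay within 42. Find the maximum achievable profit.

46

4×W, 2×K, and 2×D: cost 42 ≤ 42, profit 4·6 + 2·6 + 2·4 = 44.
5×W, 2×K, and 1×D: cost 40 ≤ 42, profit 5·6 + 2·6 + 1·4 = 46.
Best is 46.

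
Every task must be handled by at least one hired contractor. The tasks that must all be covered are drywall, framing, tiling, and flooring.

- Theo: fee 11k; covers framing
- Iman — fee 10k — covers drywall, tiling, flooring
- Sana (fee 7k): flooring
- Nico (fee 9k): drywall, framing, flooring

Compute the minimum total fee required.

19

This is an integer covering problem.
Choose Iman and Nico: together they cover drywall, framing, tiling, flooring — every task.
Total fee: 10 + 9 = 19.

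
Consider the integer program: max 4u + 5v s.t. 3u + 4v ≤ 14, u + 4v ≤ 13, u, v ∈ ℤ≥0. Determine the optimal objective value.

The continuous relaxation peaks at (4.67, 0) with value 18.67; rounding to a feasible lattice point costs some objective.
(u,v)=(2,2): 3·2+4·2=14≤14, 1·2+4·2=10≤13, objective 18.
(u,v)=(3,1): 3·3+4·1=13≤14, 1·3+4·1=7≤13, objective 17.
(u,v)=(4,0): 3·4+4·0=12≤14, 1·4+4·0=4≤13, objective 16.
(u,v)=(1,2): 3·1+4·2=11≤14, 1·1+4·2=9≤13, objective 14.
No feasible integer point exceeds 18.

18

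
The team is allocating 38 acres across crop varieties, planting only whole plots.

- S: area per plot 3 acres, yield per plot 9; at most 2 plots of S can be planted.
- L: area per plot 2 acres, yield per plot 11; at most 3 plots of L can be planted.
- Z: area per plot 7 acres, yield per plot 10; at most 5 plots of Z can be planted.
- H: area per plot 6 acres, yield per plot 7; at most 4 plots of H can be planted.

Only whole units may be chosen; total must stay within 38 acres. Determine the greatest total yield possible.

Take 2×S, 3×L, 2×Z, and 2×H: area 38 ≤ 38, yield 2·9 + 3·11 + 2·10 + 2·7 = 85.
L has the best ratio (11/2) and is taken to its limit of 3; remaining capacity is filled optimally with the others.

85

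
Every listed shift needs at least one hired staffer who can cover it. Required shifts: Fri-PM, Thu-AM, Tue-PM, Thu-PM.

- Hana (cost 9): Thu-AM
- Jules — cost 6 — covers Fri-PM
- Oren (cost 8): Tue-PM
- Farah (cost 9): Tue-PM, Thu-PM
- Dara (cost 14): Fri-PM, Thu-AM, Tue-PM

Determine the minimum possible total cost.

23

Choose Farah and Dara: together they cover Fri-PM, Thu-AM, Tue-PM, Thu-PM — every shift.
Total cost: 9 + 14 = 23.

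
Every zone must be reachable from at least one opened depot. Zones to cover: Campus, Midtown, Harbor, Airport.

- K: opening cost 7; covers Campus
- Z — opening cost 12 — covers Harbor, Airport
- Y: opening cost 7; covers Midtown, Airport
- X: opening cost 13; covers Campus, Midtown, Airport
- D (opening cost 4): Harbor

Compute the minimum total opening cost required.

17

The greedy cost-per-new-zone heuristic would pick Y, D, and K for 18, but a cheaper cover exists.
Choose X and D: together they cover Campus, Midtown, Harbor, Airport — every zone.
Total opening cost: 13 + 4 = 17.
No cover costs less than 17.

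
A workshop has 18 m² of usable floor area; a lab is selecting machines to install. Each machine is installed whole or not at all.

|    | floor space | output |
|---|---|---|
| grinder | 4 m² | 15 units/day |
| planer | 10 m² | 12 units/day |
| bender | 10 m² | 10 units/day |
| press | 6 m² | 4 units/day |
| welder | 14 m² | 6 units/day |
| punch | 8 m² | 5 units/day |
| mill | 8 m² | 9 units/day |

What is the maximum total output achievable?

This is a 0-1 knapsack instance.
Allowing fractional choices, the relaxed optimum would be about 31.5, but machines are indivisible.
grinder + press + mill: floor space 4 + 6 + 8 = 18 ≤ 18, output 15 + 4 + 9 = 28.
grinder + bender: floor space 4 + 10 = 14 ≤ 18, output 15 + 10 = 25.
grinder + planer: floor space 4 + 10 = 14 ≤ 18, output 15 + 12 = 27.
Best is grinder, press, and mill with total output 28.

28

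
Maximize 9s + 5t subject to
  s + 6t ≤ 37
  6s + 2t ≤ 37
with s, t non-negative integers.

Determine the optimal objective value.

61

The continuous relaxation peaks at (4.35, 5.44) with value 66.38; rounding to a feasible lattice point costs some objective.
(s,t)=(4,5): 1·4+6·5=34≤37, 6·4+2·5=34≤37, objective 61.
(s,t)=(4,4): 1·4+6·4=28≤37, 6·4+2·4=32≤37, objective 56.
(s,t)=(3,5): 1·3+6·5=33≤37, 6·3+2·5=28≤37, objective 52.
Maximum is 61 at (s,t)=(4,5).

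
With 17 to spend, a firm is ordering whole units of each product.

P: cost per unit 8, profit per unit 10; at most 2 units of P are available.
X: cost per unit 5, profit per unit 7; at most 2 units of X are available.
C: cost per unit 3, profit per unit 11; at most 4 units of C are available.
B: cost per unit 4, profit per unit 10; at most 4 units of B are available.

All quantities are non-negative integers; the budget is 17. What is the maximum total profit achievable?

54

3×C and 2×B: cost 17 ≤ 17, profit 3·11 + 2·10 = 53.
4×C and 1×B: cost 16 ≤ 17, profit 4·11 + 1·10 = 54.
Best is 54.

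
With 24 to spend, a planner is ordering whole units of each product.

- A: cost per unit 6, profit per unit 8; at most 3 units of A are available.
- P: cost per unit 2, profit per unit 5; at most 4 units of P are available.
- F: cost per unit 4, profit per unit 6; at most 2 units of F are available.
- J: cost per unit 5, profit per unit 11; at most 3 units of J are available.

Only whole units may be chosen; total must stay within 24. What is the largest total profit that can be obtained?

This is a bounded integer knapsack.
1×A, 4×P, and 2×J: cost 24 ≤ 24, profit 1·8 + 4·5 + 2·11 = 50.
4×P and 3×J: cost 23 ≤ 24, profit 4·5 + 3·11 = 53.
Best is 53.

53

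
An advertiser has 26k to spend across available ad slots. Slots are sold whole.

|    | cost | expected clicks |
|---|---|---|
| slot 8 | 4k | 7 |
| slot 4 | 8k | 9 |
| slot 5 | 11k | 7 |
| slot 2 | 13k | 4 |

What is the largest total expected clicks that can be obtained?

Take slot 8, slot 4, and slot 5: cost 4 + 8 + 11 = 23 ≤ 26, expected clicks 7 + 9 + 7 = 23.
No other feasible combination does better.

23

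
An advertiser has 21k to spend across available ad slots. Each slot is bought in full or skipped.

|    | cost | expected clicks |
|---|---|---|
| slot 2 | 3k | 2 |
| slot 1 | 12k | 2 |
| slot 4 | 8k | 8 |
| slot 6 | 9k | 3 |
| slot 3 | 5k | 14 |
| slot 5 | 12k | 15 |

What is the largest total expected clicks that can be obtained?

31

This is an integer program with binary decision variables.
Take slot 2, slot 3, and slot 5: cost 3 + 5 + 12 = 20 ≤ 21, expected clicks 2 + 14 + 15 = 31.
No other feasible combination does better.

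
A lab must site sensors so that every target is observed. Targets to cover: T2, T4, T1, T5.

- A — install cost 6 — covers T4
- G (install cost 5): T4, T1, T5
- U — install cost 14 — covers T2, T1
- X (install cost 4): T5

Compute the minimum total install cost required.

Choose G and U: together they cover T2, T4, T1, T5 — every target.
Total install cost: 5 + 14 = 19.
No cover costs less than 19.

19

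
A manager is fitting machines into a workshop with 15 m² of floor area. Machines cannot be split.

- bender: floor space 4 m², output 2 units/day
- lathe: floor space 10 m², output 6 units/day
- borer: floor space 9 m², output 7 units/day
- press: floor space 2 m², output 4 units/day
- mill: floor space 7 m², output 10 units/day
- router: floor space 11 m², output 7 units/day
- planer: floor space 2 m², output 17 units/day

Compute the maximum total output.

33

press + mill + planer: floor space 2 + 7 + 2 = 11 ≤ 15, output 4 + 10 + 17 = 31.
bender + press + mill + planer: floor space 4 + 2 + 7 + 2 = 15 ≤ 15, output 2 + 4 + 10 + 17 = 33.
bender + mill + planer: floor space 4 + 7 + 2 = 13 ≤ 15, output 2 + 10 + 17 = 29.
Best is bender, press, mill, and planer with total output 33.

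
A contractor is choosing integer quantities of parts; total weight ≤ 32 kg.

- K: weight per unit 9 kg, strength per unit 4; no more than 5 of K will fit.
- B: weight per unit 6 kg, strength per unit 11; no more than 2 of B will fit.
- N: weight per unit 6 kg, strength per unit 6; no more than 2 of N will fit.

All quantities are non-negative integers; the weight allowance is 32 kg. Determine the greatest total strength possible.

34

This is a bounded integer knapsack.
Take 2×B and 2×N: weight 24 ≤ 32, strength 2·11 + 2·6 = 34.
B has the best ratio (11/6) and is taken to its limit of 2; remaining capacity is filled optimally with the others.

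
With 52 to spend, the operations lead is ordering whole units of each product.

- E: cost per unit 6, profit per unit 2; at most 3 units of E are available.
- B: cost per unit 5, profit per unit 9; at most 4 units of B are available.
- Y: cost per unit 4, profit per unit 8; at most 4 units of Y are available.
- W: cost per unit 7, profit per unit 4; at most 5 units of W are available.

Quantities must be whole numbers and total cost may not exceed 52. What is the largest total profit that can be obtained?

This is a bounded integer knapsack.
4×B, 4×Y, and 2×W: cost 50 ≤ 52, profit 4·9 + 4·8 + 2·4 = 76.
1×E, 4×B, 4×Y, and 1×W: cost 49 ≤ 52, profit 1·2 + 4·9 + 4·8 + 1·4 = 74.
Best is 76.

76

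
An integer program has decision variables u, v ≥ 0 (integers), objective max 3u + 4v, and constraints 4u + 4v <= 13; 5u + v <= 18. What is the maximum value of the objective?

12

The continuous relaxation peaks at (0, 3.25) with value 13.00; rounding to a feasible lattice point costs some objective.
(u,v)=(0,3) is feasible, giving 12.
(u,v)=(1,2) is feasible, giving 11.
(u,v)=(0,2) is feasible, giving 8.
The best lattice point is (0,3), giving 12.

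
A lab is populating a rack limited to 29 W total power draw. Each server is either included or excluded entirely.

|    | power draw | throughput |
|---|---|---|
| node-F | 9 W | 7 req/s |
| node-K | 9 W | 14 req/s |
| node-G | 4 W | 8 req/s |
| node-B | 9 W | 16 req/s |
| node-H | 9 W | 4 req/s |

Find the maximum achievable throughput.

This is a 0-1 knapsack instance.
Take node-K, node-G, and node-B: power draw 9 + 4 + 9 = 22 ≤ 29, throughput 14 + 8 + 16 = 38.
No other feasible combination does better.

38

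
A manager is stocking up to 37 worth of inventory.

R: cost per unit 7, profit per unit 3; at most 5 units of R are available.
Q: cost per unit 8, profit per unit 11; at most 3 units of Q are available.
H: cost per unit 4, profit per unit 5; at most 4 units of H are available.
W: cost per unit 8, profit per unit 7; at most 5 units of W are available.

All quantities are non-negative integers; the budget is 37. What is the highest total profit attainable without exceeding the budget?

This is a bounded integer knapsack.
Take 3×Q and 3×H: cost 36 ≤ 37, profit 3·11 + 3·5 = 48.
Q has the best ratio (11/8) and is taken to its limit of 3; remaining capacity is filled optimally with the others.

48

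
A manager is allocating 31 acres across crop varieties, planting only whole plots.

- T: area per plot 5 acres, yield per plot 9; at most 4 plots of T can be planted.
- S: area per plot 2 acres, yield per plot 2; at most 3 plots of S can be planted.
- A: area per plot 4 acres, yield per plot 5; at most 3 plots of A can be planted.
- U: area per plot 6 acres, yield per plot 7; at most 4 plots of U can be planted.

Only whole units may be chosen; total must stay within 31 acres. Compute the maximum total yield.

48

T has the best ratio (9/5); taking only T gives at most 4×9 = 36 (stopped by the supply cap of 4).
Mixing does better — 4×T, 1×A, and 1×U: area 30 ≤ 31, yield 4·9 + 1·5 + 1·7 = 48.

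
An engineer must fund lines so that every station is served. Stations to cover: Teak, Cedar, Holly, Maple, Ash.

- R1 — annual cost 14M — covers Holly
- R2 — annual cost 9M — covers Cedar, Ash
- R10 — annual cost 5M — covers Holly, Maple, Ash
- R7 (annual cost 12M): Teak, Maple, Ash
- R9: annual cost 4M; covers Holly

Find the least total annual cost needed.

The greedy cost-per-new-station heuristic would pick R10, R2, and R7 for 26, but a cheaper cover exists.
Choose R2, R7, and R9: together they cover Teak, Cedar, Holly, Maple, Ash — every station.
Total annual cost: 9 + 12 + 4 = 25.
No cover costs less than 25.

25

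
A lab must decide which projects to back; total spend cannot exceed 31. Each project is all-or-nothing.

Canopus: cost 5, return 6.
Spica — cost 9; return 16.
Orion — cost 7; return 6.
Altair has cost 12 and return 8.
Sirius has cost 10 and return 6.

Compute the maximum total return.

34

Allowing fractional choices, the relaxed optimum would be about 34.7, but projects are indivisible.
Canopus + Spica + Altair: cost 5 + 9 + 12 = 26 ≤ 31, return 6 + 16 + 8 = 30.
Canopus + Spica + Orion + Sirius: cost 5 + 9 + 7 + 10 = 31 ≤ 31, return 6 + 16 + 6 + 6 = 34.
Spica + Orion + Altair: cost 9 + 7 + 12 = 28 ≤ 31, return 16 + 6 + 8 = 30.
Best is Canopus, Spica, Orion, and Sirius with total return 34.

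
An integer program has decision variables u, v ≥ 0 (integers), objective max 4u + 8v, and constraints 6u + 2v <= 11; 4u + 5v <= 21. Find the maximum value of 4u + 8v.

The continuous relaxation peaks at (0, 4.2) with value 33.60; rounding to a feasible lattice point costs some objective.
(u,v)=(0,4) is feasible, giving 32.
(u,v)=(0,3) is feasible, giving 24.
The best lattice point is (0,4), giving 32.

32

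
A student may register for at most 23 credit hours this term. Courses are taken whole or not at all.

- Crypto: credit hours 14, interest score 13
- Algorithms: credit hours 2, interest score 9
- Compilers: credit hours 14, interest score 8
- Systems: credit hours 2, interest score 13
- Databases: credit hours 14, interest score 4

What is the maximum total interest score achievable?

35

Algorithms + Compilers + Systems: credit hours 2 + 14 + 2 = 18 ≤ 23, interest score 9 + 8 + 13 = 30.
Crypto + Algorithms + Systems: credit hours 14 + 2 + 2 = 18 ≤ 23, interest score 13 + 9 + 13 = 35.
Best is Crypto, Algorithms, and Systems with total interest score 35.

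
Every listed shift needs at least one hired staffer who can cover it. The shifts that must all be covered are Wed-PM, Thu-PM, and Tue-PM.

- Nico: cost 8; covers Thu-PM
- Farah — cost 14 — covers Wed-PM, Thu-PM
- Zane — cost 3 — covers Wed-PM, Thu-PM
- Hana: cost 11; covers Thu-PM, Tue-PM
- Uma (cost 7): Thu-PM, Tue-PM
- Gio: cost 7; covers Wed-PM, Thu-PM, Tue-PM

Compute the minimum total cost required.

The greedy cost-per-new-shift heuristic would pick Zane and Uma for 10, but a cheaper cover exists.
Gio alone covers Wed-PM, Thu-PM, Tue-PM — every shift.
Total cost: 7.
No cover costs less than 7.

7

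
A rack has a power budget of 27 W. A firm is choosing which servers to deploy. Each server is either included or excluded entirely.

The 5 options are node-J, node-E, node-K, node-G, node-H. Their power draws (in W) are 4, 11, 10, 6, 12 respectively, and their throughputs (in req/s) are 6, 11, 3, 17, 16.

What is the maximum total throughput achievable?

39

This is a 0-1 knapsack instance.
node-J + node-E + node-G: power draw 4 + 11 + 6 = 21 ≤ 27, throughput 6 + 11 + 17 = 34.
node-G + node-H: power draw 6 + 12 = 18 ≤ 27, throughput 17 + 16 = 33.
node-J + node-G + node-H: power draw 4 + 6 + 12 = 22 ≤ 27, throughput 6 + 17 + 16 = 39.
Best is node-J, node-G, and node-H with total throughput 39.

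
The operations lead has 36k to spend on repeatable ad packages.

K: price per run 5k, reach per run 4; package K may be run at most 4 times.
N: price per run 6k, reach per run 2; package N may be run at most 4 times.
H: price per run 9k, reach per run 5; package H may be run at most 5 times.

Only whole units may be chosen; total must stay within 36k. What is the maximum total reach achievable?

This is a bounded integer knapsack.
K has the best ratio (4/5); taking only K gives at most 4×4 = 16 (stopped by the supply cap of 4).
Mixing does better — 4×K, 1×N, and 1×H: price 35 ≤ 36, reach 4·4 + 1·2 + 1·5 = 23.

23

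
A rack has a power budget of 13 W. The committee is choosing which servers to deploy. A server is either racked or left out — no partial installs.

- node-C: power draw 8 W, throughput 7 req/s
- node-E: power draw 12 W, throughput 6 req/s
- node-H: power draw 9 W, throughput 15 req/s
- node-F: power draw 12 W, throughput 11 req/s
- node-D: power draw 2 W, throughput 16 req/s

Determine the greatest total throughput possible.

Allowing fractional choices, the relaxed optimum would be about 32.8, but servers are indivisible.
node-D: power draw 2 ≤ 13, throughput 16.
node-H + node-D: power draw 9 + 2 = 11 ≤ 13, throughput 15 + 16 = 31.
node-C + node-D: power draw 8 + 2 = 10 ≤ 13, throughput 7 + 16 = 23.
Best is node-H and node-D with total throughput 31.

31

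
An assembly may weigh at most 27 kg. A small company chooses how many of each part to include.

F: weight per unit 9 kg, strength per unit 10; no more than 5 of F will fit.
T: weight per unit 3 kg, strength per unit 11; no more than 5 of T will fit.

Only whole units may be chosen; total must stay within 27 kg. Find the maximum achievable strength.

65

Take 1×F and 5×T: weight 24 ≤ 27, strength 1·10 + 5·11 = 65.
T has the best ratio (11/3) and is taken to its limit of 5; remaining capacity is filled optimally with the others.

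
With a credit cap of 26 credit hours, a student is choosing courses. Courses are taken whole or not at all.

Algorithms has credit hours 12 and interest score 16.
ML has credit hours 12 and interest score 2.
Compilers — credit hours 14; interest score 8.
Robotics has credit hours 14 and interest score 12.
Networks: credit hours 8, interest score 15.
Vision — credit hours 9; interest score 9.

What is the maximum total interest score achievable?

31

Allowing fractional choices, the relaxed optimum would be about 37.0, but courses are indivisible.
Robotics + Networks: credit hours 14 + 8 = 22 ≤ 26, interest score 12 + 15 = 27.
Algorithms + Robotics: credit hours 12 + 14 = 26 ≤ 26, interest score 16 + 12 = 28.
Algorithms + Networks: credit hours 12 + 8 = 20 ≤ 26, interest score 16 + 15 = 31.
Best is Algorithms and Networks with total interest score 31.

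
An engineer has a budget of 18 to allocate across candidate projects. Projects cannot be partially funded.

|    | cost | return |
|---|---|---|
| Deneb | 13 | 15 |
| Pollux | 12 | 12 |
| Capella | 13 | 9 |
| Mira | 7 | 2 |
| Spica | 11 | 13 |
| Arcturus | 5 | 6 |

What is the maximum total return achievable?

21

This is a 0-1 knapsack instance.
Spica + Arcturus: cost 11 + 5 = 16 ≤ 18, return 13 + 6 = 19.
Pollux + Arcturus: cost 12 + 5 = 17 ≤ 18, return 12 + 6 = 18.
Deneb + Arcturus: cost 13 + 5 = 18 ≤ 18, return 15 + 6 = 21.
Best is Deneb and Arcturus with total return 21.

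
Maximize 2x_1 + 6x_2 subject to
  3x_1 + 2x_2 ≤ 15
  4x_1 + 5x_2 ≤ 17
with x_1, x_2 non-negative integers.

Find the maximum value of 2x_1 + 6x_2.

18

(x_1,x_2)=(0,3) is feasible, giving 18.
(x_1,x_2)=(1,2) is feasible, giving 14.
(x_1,x_2)=(0,2) is feasible, giving 12.
Maximum is 18 at (x_1,x_2)=(0,3).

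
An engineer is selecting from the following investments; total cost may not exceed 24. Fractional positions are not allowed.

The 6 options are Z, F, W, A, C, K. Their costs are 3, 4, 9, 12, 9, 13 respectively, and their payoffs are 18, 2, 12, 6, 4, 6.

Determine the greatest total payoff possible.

This is a 0-1 knapsack instance.
Z + W + C: cost 3 + 9 + 9 = 21 ≤ 24, payoff 18 + 12 + 4 = 34.
Z + W + A: cost 3 + 9 + 12 = 24 ≤ 24, payoff 18 + 12 + 6 = 36.
Best is Z, W, and A with total payoff 36.

36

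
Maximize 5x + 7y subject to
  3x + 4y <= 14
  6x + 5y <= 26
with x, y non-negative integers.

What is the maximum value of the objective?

24

The continuous relaxation peaks at (0, 3.5) with value 24.50; rounding to a feasible lattice point costs some objective.
(x,y)=(2,2) is feasible, giving 24.
(x,y)=(3,1) is feasible, giving 22.
(x,y)=(0,3) is feasible, giving 21.
No feasible integer point exceeds 24.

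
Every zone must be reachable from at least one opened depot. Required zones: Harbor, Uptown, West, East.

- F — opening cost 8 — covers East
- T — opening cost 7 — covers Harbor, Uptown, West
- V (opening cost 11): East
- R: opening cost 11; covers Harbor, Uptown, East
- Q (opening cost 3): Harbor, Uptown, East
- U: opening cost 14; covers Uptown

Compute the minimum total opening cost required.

10

This is an integer covering problem.
Choose T and Q: together they cover Harbor, Uptown, West, East — every zone.
Total opening cost: 7 + 3 = 10.
No cover costs less than 10.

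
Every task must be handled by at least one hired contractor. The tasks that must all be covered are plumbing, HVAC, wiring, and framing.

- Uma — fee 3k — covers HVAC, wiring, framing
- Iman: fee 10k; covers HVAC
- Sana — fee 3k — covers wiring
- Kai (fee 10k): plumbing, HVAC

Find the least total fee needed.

13

Choose Uma and Kai: together they cover plumbing, HVAC, wiring, framing — every task.
Total fee: 3 + 10 = 13.
No cover costs less than 13.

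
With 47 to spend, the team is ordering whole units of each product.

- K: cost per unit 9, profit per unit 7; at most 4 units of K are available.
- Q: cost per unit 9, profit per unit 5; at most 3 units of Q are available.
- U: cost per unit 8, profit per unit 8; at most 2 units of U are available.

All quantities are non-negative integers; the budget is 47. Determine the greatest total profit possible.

This is a bounded integer knapsack.
U has the best ratio (8/8); taking only U gives at most 2×8 = 16 (stopped by the supply cap of 2).
Mixing does better — 3×K and 2×U: cost 43 ≤ 47, profit 3·7 + 2·8 = 37.

37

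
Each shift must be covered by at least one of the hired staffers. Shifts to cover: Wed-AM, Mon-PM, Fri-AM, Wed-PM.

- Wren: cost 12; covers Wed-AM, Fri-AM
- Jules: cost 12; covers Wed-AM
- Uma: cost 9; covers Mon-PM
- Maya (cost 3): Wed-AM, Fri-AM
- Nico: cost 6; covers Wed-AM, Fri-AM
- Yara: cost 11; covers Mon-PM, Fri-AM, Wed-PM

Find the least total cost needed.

Choose Maya and Yara: together they cover Wed-AM, Mon-PM, Fri-AM, Wed-PM — every shift.
Total cost: 3 + 11 = 14.
No cover costs less than 14.

14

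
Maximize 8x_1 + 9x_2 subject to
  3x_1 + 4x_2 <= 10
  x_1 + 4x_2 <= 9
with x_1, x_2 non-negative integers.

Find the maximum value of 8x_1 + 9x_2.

25

Relaxing integrality, the LP optimum is 26.67 at (x_1,x_2) = (3.33, 0), which is not an integer point.
(x_1,x_2)=(2,1): 3·2+4·1=10≤10, 1·2+4·1=6≤9, objective 25.
(x_1,x_2)=(3,0): 3·3+4·0=9≤10, 1·3+4·0=3≤9, objective 24.
(x_1,x_2)=(1,1): 3·1+4·1=7≤10, 1·1+4·1=5≤9, objective 17.
(x_1,x_2)=(2,0): 3·2+4·0=6≤10, 1·2+4·0=2≤9, objective 16.
Maximum is 25 at (x_1,x_2)=(2,1).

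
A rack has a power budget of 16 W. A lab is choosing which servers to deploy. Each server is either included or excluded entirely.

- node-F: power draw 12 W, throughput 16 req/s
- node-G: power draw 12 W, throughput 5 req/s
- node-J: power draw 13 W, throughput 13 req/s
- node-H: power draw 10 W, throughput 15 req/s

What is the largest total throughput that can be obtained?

Allowing fractional choices, the relaxed optimum would be about 23.0, but servers are indivisible.
node-H: power draw 10 ≤ 16, throughput 15.
node-F: power draw 12 ≤ 16, throughput 16.
Best is node-F with total throughput 16.

16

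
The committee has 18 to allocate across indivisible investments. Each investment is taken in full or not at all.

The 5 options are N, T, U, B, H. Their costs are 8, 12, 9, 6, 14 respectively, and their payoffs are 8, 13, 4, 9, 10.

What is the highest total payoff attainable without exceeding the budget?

22

Take T and B: cost 12 + 6 = 18 ≤ 18, payoff 13 + 9 = 22.
No other feasible combination does better.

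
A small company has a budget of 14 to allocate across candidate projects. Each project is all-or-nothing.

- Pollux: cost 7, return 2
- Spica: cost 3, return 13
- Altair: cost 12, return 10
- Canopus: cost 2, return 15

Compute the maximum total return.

30

This is an integer program with binary decision variables.
Allowing fractional choices, the relaxed optimum would be about 35.5, but projects are indivisible.
Spica + Canopus: cost 3 + 2 = 5 ≤ 14, return 13 + 15 = 28.
Pollux + Spica + Canopus: cost 7 + 3 + 2 = 12 ≤ 14, return 2 + 13 + 15 = 30.
Best is Pollux, Spica, and Canopus with total return 30.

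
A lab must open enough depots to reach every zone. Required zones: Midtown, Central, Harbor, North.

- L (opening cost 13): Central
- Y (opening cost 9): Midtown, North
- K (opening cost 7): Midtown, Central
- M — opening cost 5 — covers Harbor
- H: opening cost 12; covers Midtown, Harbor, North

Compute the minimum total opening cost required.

19

The greedy cost-per-new-zone heuristic would pick K, M, and Y for 21, but a cheaper cover exists.
Choose K and H: together they cover Midtown, Central, Harbor, North — every zone.
Total opening cost: 7 + 12 = 19.
No cover costs less than 19.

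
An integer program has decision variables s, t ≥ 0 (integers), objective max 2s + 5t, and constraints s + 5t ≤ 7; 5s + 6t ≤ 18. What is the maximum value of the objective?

(s,t)=(2,1): 1·2+5·1=7≤7, 5·2+6·1=16≤18, objective 9.
(s,t)=(1,1): 1·1+5·1=6≤7, 5·1+6·1=11≤18, objective 7.
(s,t)=(3,0): 1·3+5·0=3≤7, 5·3+6·0=15≤18, objective 6.
No feasible integer point exceeds 9.

9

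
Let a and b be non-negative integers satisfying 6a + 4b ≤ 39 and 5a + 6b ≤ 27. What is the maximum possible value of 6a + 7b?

32

The continuous relaxation peaks at (5.4, 0) with value 32.40; rounding to a feasible lattice point costs some objective.
(a,b)=(3,2): 6·3+4·2=26≤39, 5·3+6·2=27≤27, objective 32.
(a,b)=(4,1): 6·4+4·1=28≤39, 5·4+6·1=26≤27, objective 31.
(a,b)=(5,0): 6·5+4·0=30≤39, 5·5+6·0=25≤27, objective 30.
(a,b)=(2,2): 6·2+4·2=20≤39, 5·2+6·2=22≤27, objective 26.
No feasible integer point exceeds 32.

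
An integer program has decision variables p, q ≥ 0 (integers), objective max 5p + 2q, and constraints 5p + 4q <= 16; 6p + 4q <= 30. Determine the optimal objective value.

15

Relaxing integrality, the LP optimum is 16.00 at (p,q) = (3.2, 0), which is not an integer point.
(p,q)=(3,0): 5·3+4·0=15≤16, 6·3+4·0=18≤30, objective 15.
(p,q)=(2,1): 5·2+4·1=14≤16, 6·2+4·1=16≤30, objective 12.
Maximum is 15 at (p,q)=(3,0).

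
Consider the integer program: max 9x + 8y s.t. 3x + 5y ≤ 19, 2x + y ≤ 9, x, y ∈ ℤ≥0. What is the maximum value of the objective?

(x,y)=(4,1) is feasible, giving 44.
(x,y)=(3,2) is feasible, giving 43.
(x,y)=(4,0) is feasible, giving 36.
(x,y)=(3,1) is feasible, giving 35.
Maximum is 44 at (x,y)=(4,1).

44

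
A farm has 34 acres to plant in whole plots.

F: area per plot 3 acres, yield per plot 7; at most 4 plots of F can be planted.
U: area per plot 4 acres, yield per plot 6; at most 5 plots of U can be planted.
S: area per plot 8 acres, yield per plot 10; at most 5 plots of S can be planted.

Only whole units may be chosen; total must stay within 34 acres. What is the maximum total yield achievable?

F has the best ratio (7/3); taking only F gives at most 4×7 = 28 (stopped by the supply cap of 4).
Mixing does better — 4×F and 5×U: area 32 ≤ 34, yield 4·7 + 5·6 = 58.

58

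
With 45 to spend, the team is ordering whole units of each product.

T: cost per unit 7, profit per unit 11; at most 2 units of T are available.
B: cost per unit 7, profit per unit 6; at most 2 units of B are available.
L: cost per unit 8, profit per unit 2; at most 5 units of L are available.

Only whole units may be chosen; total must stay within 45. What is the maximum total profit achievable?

38

This is a bounded integer knapsack.
2×T, 2×B, and 2×L: cost 44 ≤ 45, profit 2·11 + 2·6 + 2·2 = 38.
2×T, 2×B, and 1×L: cost 36 ≤ 45, profit 2·11 + 2·6 + 1·2 = 36.
Best is 38.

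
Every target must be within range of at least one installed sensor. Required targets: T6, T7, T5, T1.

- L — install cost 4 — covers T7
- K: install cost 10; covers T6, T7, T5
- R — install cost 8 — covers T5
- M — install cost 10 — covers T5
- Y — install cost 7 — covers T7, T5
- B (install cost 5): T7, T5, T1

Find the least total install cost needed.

This is a weighted set-cover instance.
Choose K and B: together they cover T6, T7, T5, T1 — every target.
Total install cost: 10 + 5 = 15.
No cover costs less than 15.

15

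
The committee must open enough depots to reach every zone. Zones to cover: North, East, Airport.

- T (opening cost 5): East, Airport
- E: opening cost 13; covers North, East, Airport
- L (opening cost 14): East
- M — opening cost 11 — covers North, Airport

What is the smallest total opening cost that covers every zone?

13

This is a weighted set-cover instance.
The greedy cost-per-new-zone heuristic would pick T and M for 16, but a cheaper cover exists.
E alone covers North, East, Airport — every zone.
Total opening cost: 13.
No cover costs less than 13.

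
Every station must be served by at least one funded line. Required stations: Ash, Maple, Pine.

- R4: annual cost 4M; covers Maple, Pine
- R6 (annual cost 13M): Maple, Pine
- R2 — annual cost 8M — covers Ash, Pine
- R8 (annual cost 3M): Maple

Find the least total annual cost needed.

The greedy cost-per-new-station heuristic would pick R4 and R2 for 12, but a cheaper cover exists.
Choose R2 and R8: together they cover Ash, Maple, Pine — every station.
Total annual cost: 8 + 3 = 11.
No cover costs less than 11.

11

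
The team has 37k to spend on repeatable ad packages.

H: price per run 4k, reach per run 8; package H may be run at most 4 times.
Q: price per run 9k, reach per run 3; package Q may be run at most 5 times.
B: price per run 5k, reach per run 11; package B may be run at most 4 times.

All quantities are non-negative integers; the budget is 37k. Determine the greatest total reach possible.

B has the best ratio (11/5); taking only B gives at most 4×11 = 44 (stopped by the supply cap of 4).
Mixing does better — 4×H and 4×B: price 36 ≤ 37, reach 4·8 + 4·11 = 76.

76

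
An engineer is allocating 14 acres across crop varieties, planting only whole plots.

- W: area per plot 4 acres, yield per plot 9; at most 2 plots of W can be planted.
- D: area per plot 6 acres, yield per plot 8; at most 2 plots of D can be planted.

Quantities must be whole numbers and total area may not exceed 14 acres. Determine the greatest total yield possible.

26

2×W and 1×D: area 14 ≤ 14, yield 2·9 + 1·8 = 26.
2×W: area 8 ≤ 14, yield 2·9 = 18.
Best is 26.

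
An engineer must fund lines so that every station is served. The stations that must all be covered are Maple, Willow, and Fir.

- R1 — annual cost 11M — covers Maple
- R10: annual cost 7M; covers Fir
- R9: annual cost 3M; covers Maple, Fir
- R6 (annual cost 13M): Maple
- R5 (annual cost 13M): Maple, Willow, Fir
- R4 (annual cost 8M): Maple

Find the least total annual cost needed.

R5 alone covers Maple, Willow, Fir — every station.
Total annual cost: 13.

13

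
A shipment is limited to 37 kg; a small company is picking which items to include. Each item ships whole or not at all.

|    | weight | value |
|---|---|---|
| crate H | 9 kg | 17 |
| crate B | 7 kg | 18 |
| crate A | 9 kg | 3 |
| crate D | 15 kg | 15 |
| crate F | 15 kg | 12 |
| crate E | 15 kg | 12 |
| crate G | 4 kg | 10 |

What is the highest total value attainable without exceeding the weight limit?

crate H + crate B + crate F + crate G: weight 9 + 7 + 15 + 4 = 35 ≤ 37, value 17 + 18 + 12 + 10 = 57.
crate H + crate B + crate D + crate G: weight 9 + 7 + 15 + 4 = 35 ≤ 37, value 17 + 18 + 15 + 10 = 60.
crate H + crate B + crate E + crate G: weight 9 + 7 + 15 + 4 = 35 ≤ 37, value 17 + 18 + 12 + 10 = 57.
Best is crate H, crate B, crate D, and crate G with total value 60.

60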